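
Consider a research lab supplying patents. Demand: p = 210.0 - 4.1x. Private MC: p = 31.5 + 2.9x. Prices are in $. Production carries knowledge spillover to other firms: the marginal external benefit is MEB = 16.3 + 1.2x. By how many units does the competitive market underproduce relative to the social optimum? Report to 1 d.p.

Market equilibrium (private): 31.5 + 2.9x = 210.0 - 4.1x → x_m = 25.5000.
Social marginal cost = private MC − MEB = 15.2 + 1.7x.
Set SMC = demand: 15.2 + 1.7x = 210.0 - 4.1x → x* = 33.5862.
Gap = |25.5000 − 33.5862| = 8.0862.

8.1 units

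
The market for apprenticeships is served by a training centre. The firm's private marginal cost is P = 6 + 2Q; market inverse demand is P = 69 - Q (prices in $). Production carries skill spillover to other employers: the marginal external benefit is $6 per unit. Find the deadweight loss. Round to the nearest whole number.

Market equilibrium (private): 6 + 2Q = 69 - Q → Q_m = 21.0000.
Social marginal cost = private MC − MEB = 0 + 2Q.
Set SMC = demand: 0 + 2Q = 69 - Q → Q* = 23.0000.
The loss is the area between SMC and demand from Q* to Q_m; with linear curves that's a triangle of height MEB(Q_m).
DWL = ½ × 2.0000 × 6.0000 = 6.0000.

DWL = $6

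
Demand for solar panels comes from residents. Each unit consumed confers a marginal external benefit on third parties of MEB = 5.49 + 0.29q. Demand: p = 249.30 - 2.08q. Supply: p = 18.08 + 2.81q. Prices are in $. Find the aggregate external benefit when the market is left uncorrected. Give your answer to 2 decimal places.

$583.78

Market equilibrium (private): 18.08 + 2.81q = 249.30 - 2.08q → q_m = 47.2843.
Total external benefit = ∫₀^{q_m} (5.49 + 0.29q) dq = 5.49×47.2843 + ½×0.29×47.2843² = 583.7825.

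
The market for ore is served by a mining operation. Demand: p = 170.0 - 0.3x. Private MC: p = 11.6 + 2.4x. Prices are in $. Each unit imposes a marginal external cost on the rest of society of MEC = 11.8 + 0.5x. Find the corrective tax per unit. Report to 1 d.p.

tax = $34.7 per unit

Social marginal cost = private MC + MEC = 23.4 + 2.9x.
Set SMC = demand: 23.4 + 2.9x = 170.0 - 0.3x → x* = 45.8125.
The Pigouvian tax equals MEC at x*: 11.8 + 0.5×45.8125 = 34.7063.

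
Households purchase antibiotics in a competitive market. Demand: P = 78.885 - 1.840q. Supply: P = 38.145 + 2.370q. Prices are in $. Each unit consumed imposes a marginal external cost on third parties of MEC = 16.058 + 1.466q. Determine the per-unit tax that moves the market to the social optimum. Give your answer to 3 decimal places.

Social marginal benefit = demand − MEC = 62.827 - 3.306q.
Set SMB = MC: 62.827 - 3.306q = 38.145 + 2.370q → q* = 4.3485.
The Pigouvian tax equals MEC at q*: 16.058 + 1.466×4.3485 = 22.4329.

tax = $22.433 per unit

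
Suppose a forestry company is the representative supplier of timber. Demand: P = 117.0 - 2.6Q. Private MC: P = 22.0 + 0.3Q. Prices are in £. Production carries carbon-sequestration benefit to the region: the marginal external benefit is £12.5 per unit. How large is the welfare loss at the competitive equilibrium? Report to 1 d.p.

Market equilibrium (private): 22.0 + 0.3Q = 117.0 - 2.6Q → Q_m = 32.7586.
Social marginal cost = private MC − MEB = 9.5 + 0.3Q.
Set SMC = demand: 9.5 + 0.3Q = 117.0 - 2.6Q → Q* = 37.0690.
Height of the DWL triangle at Q_m is demand(Q_m) − SMC(Q_m) = MEB(Q_m) = 12.5000.
DWL = ½ × 4.3104 × 12.5000 = 26.9400.

DWL = £26.9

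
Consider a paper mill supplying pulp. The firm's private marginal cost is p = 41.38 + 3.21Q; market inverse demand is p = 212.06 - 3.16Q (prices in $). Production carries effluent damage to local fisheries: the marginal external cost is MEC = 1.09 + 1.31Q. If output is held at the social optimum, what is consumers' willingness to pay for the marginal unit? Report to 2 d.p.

P = $142.28

Social marginal cost = private MC + MEC = 42.47 + 4.52Q.
Set SMC = demand: 42.47 + 4.52Q = 212.06 - 3.16Q → Q* = 22.0820.
Consumer price on the demand curve at Q*: 212.06 − 3.16×22.0820 = 142.2809.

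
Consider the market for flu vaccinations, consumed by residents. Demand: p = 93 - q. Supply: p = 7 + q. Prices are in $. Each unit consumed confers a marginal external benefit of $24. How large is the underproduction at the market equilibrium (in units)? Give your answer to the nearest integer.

12 units

Market equilibrium (private): 7 + q = 93 - q → q_m = 43.0000.
Social marginal benefit = demand + MEB = 117 - q.
Set SMB = MC: 117 - q = 7 + q → q* = 55.0000.
Gap = |43.0000 − 55.0000| = 12.0000.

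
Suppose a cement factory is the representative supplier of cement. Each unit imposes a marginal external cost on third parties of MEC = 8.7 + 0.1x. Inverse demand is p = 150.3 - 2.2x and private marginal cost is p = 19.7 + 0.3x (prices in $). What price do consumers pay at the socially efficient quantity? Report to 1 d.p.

Social marginal cost = private MC + MEC = 28.4 + 0.4x.
Set SMC = demand: 28.4 + 0.4x = 150.3 - 2.2x → x* = 46.8846.
Consumer price on the demand curve at x*: 150.3 − 2.2×46.8846 = 47.1539.

P = $47.2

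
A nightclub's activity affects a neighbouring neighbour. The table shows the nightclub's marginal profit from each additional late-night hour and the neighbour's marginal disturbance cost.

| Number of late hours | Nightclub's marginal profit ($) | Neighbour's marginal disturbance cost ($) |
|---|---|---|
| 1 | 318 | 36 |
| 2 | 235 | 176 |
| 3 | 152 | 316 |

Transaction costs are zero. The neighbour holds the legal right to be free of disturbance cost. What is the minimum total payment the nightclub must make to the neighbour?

$212

Efficient level: marginal profit ≥ marginal disturbance cost through level 2, so k* = 2.
With the neighbour holding the right, the nightclub must at least compensate total damage at k*: 36 + 176 = 212.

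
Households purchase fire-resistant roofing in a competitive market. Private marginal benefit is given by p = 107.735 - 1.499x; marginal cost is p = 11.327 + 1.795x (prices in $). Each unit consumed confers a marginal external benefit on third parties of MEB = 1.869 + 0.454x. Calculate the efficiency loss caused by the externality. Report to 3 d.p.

DWL = $40.444

Market equilibrium (private): 11.327 + 1.795x = 107.735 - 1.499x → x_m = 29.2678.
Social marginal benefit = demand + MEB = 109.604 - 1.045x.
Set SMB = MC: 109.604 - 1.045x = 11.327 + 1.795x → x* = 34.6046.
The welfare-loss triangle has base |x_m − x*| and height MEB(x_m) (the vertical gap between SMB and MC is zero at x* and MEB at x_m).
DWL = ½ × 5.3368 × 15.1566 = 40.4439.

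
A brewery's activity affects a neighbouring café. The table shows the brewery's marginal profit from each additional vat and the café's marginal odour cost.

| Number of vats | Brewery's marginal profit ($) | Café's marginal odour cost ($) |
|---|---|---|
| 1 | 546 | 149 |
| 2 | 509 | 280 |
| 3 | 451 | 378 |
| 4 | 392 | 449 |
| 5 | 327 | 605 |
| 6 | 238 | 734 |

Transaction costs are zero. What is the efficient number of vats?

3

Bargaining reaches the level where marginal profit last exceeds marginal odour cost.
That holds through level 3 (451 ≥ 378) but not at 4 (392 < 449).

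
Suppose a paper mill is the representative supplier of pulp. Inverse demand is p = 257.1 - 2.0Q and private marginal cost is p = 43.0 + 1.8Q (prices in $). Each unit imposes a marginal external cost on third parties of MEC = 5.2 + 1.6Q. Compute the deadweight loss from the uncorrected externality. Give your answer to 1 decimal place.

DWL = $841.8

Market equilibrium (private): 43.0 + 1.8Q = 257.1 - 2.0Q → Q_m = 56.3421.
Social marginal cost = private MC + MEC = 48.2 + 3.4Q.
Set SMC = demand: 48.2 + 3.4Q = 257.1 - 2.0Q → Q* = 38.6852.
Between Q* and Q_m the wedge SMC − demand runs linearly from 0 to MEC(Q_m), so the loss is a triangle.
DWL = ½ × 17.6569 × 95.3474 = 841.7698.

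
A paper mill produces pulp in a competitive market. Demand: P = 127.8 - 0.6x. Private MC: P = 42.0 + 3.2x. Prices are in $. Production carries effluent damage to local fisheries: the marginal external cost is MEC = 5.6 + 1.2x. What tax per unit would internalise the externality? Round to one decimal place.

tax = $24.8 per unit

Social marginal cost = private MC + MEC = 47.6 + 4.4x.
Set SMC = demand: 47.6 + 4.4x = 127.8 - 0.6x → x* = 16.0400.
The Pigouvian tax equals MEC at x*: 5.6 + 1.2×16.0400 = 24.8480.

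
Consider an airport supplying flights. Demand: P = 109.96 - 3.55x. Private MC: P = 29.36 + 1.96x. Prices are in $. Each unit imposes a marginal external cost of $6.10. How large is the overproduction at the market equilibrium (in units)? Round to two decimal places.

Market equilibrium (private): 29.36 + 1.96x = 109.96 - 3.55x → x_m = 14.6279.
Social marginal cost = private MC + MEC = 35.46 + 1.96x.
Set SMC = demand: 35.46 + 1.96x = 109.96 - 3.55x → x* = 13.5209.
Gap = |14.6279 − 13.5209| = 1.1070.

1.11 units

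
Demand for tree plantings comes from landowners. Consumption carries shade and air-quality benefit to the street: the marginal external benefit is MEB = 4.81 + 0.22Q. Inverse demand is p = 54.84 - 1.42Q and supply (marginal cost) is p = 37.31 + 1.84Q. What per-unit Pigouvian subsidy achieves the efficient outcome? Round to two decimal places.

subsidy = 6.43 per unit

Social marginal benefit = demand + MEB = 59.65 - 1.20Q.
Set SMB = MC: 59.65 - 1.20Q = 37.31 + 1.84Q → Q* = 7.3487.
The Pigouvian subsidy equals MEB at Q*: 4.81 + 0.22×7.3487 = 6.4267.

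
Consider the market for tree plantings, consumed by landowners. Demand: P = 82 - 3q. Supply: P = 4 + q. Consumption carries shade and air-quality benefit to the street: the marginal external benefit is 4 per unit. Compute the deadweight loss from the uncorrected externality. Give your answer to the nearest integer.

DWL = 2

Market equilibrium (private): 4 + q = 82 - 3q → q_m = 19.5000.
Social marginal benefit = demand + MEB = 86 - 3q.
Set SMB = MC: 86 - 3q = 4 + q → q* = 20.5000.
The loss is the area between SMB and MC from q* to q_m; with linear curves that's a triangle of height MEB(q_m).
DWL = ½ × 1.0000 × 4.0000 = 2.0000.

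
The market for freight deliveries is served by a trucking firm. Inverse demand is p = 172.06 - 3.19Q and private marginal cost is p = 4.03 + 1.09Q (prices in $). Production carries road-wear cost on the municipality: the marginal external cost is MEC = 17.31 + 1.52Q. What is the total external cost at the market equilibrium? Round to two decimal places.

$1850.96

Market equilibrium (private): 4.03 + 1.09Q = 172.06 - 3.19Q → Q_m = 39.2593.
Total external cost = ∫₀^{Q_m} (17.31 + 1.52Q) dQ = 17.31×39.2593 + ½×1.52×39.2593² = 1850.9609.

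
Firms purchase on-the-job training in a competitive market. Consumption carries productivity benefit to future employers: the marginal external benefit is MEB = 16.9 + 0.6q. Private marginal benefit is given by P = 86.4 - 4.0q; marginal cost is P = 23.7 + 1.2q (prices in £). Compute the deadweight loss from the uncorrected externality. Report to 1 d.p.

DWL = £63.3

Market equilibrium (private): 23.7 + 1.2q = 86.4 - 4.0q → q_m = 12.0577.
Social marginal benefit = demand + MEB = 103.3 - 3.4q.
Set SMB = MC: 103.3 - 3.4q = 23.7 + 1.2q → q* = 17.3043.
The loss is the area between SMB and MC from q* to q_m; with linear curves that's a triangle of height MEB(q_m).
DWL = ½ × 5.2466 × 24.1346 = 63.3123.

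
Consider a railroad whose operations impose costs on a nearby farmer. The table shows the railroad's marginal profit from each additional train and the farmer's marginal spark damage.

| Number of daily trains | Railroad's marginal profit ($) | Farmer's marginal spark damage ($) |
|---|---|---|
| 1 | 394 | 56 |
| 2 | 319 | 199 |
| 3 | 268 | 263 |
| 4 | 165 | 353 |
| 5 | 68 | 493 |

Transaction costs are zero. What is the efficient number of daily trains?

3

Bargaining reaches the level where marginal profit last exceeds marginal spark damage.
That holds through level 3 (268 ≥ 263) but not at 4 (165 < 353).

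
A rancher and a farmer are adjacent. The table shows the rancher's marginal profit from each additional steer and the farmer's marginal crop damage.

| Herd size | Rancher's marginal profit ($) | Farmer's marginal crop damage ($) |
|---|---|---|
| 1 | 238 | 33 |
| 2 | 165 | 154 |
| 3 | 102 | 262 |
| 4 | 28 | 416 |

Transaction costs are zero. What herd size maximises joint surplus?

Bargaining reaches the level where marginal profit last exceeds marginal crop damage.
That holds through level 2 (165 ≥ 154) but not at 3 (102 < 262).

2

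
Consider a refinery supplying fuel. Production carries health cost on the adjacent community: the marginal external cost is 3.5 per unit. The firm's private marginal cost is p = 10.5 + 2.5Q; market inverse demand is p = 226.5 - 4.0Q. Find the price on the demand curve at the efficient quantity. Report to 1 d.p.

P = 95.7

Social marginal cost = private MC + MEC = 14.0 + 2.5Q.
Set SMC = demand: 14.0 + 2.5Q = 226.5 - 4.0Q → Q* = 32.6923.
Consumer price on the demand curve at Q*: 226.5 − 4.0×32.6923 = 95.7308.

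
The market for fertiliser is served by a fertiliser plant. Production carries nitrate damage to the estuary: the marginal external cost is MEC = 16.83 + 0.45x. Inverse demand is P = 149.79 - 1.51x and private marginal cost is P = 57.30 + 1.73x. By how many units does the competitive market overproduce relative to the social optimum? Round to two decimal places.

Market equilibrium (private): 57.30 + 1.73x = 149.79 - 1.51x → x_m = 28.5463.
Social marginal cost = private MC + MEC = 74.13 + 2.18x.
Set SMC = demand: 74.13 + 2.18x = 149.79 - 1.51x → x* = 20.5041.
Gap = |28.5463 − 20.5041| = 8.0422.

8.04 units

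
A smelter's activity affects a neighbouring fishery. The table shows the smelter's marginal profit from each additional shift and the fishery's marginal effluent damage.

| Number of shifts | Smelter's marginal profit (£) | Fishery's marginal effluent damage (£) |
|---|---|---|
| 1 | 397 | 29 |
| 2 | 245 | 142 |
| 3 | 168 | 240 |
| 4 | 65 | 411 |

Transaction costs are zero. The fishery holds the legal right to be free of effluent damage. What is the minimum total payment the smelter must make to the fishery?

Efficient level: marginal profit ≥ marginal effluent damage through level 2, so k* = 2.
With the fishery holding the right, the smelter must at least compensate total damage at k*: 29 + 142 = 171.

£171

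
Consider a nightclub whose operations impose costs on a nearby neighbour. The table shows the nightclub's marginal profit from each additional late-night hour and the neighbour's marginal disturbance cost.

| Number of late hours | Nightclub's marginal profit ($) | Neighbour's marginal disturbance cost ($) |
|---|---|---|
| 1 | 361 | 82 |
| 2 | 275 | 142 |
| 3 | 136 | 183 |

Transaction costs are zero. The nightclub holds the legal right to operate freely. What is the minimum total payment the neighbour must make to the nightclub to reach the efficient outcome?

$136

Left alone the nightclub would choose level 3 (marginal profit stays positive).
Efficient level: k* = 2 (marginal profit ≥ marginal disturbance cost through 2).
The neighbour must at least cover the nightclub's forgone profit from cutting 3→2: 136 = 136.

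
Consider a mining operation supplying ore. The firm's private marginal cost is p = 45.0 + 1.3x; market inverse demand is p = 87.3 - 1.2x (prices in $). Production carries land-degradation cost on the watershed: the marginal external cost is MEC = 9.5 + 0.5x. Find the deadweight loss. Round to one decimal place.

DWL = $53.8

Market equilibrium (private): 45.0 + 1.3x = 87.3 - 1.2x → x_m = 16.9200.
Social marginal cost = private MC + MEC = 54.5 + 1.8x.
Set SMC = demand: 54.5 + 1.8x = 87.3 - 1.2x → x* = 10.9333.
Between x* and x_m the wedge SMC − demand runs linearly from 0 to MEC(x_m), so the loss is a triangle.
DWL = ½ × 5.9867 × 17.9600 = 53.7606.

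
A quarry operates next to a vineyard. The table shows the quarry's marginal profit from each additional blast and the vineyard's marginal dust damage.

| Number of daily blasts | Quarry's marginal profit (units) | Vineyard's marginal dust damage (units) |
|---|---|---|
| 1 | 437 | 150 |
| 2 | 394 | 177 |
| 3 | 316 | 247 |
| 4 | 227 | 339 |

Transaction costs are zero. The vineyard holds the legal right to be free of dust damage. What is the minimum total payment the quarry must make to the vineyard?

574

Efficient level: marginal profit ≥ marginal dust damage through level 3, so k* = 3.
With the vineyard holding the right, the quarry must at least compensate total damage at k*: 150 + 177 + 247 = 574.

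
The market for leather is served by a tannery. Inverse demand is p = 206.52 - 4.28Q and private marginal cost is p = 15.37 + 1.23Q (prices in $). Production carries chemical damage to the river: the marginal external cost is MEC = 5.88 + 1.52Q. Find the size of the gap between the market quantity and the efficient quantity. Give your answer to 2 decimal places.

Market equilibrium (private): 15.37 + 1.23Q = 206.52 - 4.28Q → Q_m = 34.6915.
Social marginal cost = private MC + MEC = 21.25 + 2.75Q.
Set SMC = demand: 21.25 + 2.75Q = 206.52 - 4.28Q → Q* = 26.3542.
Gap = |34.6915 − 26.3542| = 8.3373.

8.34 units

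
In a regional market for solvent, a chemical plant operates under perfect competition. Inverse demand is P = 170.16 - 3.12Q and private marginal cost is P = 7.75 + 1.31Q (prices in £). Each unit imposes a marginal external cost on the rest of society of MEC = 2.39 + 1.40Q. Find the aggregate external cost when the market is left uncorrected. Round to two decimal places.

Market equilibrium (private): 7.75 + 1.31Q = 170.16 - 3.12Q → Q_m = 36.6614.
Total external cost = ∫₀^{Q_m} (2.39 + 1.40Q) dQ = 2.39×36.6614 + ½×1.40×36.6614² = 1028.4615.

£1028.46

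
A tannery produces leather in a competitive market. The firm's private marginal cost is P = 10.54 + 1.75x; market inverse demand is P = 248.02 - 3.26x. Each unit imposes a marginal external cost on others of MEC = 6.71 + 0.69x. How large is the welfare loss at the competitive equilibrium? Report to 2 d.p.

Market equilibrium (private): 10.54 + 1.75x = 248.02 - 3.26x → x_m = 47.4012.
Social marginal cost = private MC + MEC = 17.25 + 2.44x.
Set SMC = demand: 17.25 + 2.44x = 248.02 - 3.26x → x* = 40.4860.
The loss is the area between SMC and demand from x* to x_m; with linear curves that's a triangle of height MEC(x_m).
DWL = ½ × 6.9152 × 39.4168 = 136.2875.

DWL = 136.29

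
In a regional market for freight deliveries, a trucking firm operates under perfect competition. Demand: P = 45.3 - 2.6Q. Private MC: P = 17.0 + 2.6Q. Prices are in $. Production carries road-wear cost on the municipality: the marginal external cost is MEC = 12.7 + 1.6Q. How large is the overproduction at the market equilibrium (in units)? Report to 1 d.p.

3.1 units

Market equilibrium (private): 17.0 + 2.6Q = 45.3 - 2.6Q → Q_m = 5.4423.
Social marginal cost = private MC + MEC = 29.7 + 4.2Q.
Set SMC = demand: 29.7 + 4.2Q = 45.3 - 2.6Q → Q* = 2.2941.
Gap = |5.4423 − 2.2941| = 3.1482.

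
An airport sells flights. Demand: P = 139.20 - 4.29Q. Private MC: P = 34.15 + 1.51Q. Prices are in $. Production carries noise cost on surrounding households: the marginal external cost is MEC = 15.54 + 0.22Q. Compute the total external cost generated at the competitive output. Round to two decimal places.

Market equilibrium (private): 34.15 + 1.51Q = 139.20 - 4.29Q → Q_m = 18.1121.
Total external cost = ∫₀^{Q_m} (15.54 + 0.22Q) dQ = 15.54×18.1121 + ½×0.22×18.1121² = 317.5473.

$317.55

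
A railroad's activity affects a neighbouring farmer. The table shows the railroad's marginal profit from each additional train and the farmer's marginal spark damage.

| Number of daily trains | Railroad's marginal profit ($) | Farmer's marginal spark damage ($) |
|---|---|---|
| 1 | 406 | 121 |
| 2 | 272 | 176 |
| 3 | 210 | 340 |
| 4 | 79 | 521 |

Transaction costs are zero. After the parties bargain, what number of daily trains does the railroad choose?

2

Bargaining reaches the level where marginal profit last exceeds marginal spark damage.
That holds through level 2 (272 ≥ 176) but not at 3 (210 < 340).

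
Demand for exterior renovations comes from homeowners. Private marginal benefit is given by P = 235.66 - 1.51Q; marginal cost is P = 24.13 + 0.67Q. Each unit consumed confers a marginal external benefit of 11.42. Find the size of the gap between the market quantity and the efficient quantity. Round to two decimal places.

5.24 units

Market equilibrium (private): 24.13 + 0.67Q = 235.66 - 1.51Q → Q_m = 97.0321.
Social marginal benefit = demand + MEB = 247.08 - 1.51Q.
Set SMB = MC: 247.08 - 1.51Q = 24.13 + 0.67Q → Q* = 102.2706.
Gap = |97.0321 − 102.2706| = 5.2385.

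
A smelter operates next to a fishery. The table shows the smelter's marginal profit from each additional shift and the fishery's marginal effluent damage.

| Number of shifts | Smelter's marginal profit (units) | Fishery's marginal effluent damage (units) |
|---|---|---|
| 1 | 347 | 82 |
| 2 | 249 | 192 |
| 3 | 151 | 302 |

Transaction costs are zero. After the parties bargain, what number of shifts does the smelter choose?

Bargaining reaches the level where marginal profit last exceeds marginal effluent damage.
That holds through level 2 (249 ≥ 192) but not at 3 (151 < 302).

2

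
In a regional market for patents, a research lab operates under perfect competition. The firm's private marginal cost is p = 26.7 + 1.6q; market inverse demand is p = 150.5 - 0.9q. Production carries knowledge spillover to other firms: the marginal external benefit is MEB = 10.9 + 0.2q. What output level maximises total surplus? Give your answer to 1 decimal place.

Social marginal cost = private MC − MEB = 15.8 + 1.4q.
Set SMC = demand: 15.8 + 1.4q = 150.5 - 0.9q → q* = 58.5652.

q* = 58.6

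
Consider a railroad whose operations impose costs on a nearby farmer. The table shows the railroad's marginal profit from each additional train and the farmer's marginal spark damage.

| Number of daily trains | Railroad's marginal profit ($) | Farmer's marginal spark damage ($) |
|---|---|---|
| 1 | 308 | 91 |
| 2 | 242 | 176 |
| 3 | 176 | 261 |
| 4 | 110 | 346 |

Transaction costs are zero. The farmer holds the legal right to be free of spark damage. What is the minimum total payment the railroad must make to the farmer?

Efficient level: marginal profit ≥ marginal spark damage through level 2, so k* = 2.
With the farmer holding the right, the railroad must at least compensate total damage at k*: 91 + 176 = 267.

$267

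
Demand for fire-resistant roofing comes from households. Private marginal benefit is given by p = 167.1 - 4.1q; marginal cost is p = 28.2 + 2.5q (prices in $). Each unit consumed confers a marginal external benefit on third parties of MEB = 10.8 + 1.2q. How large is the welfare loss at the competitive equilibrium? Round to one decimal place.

DWL = $120.4

Market equilibrium (private): 28.2 + 2.5q = 167.1 - 4.1q → q_m = 21.0455.
Social marginal benefit = demand + MEB = 177.9 - 2.9q.
Set SMB = MC: 177.9 - 2.9q = 28.2 + 2.5q → q* = 27.7222.
Height of the DWL triangle at q_m is SMB(q_m) − MC(q_m) = MEB(q_m) = 36.0545.
DWL = ½ × 6.6767 × 36.0545 = 120.3625.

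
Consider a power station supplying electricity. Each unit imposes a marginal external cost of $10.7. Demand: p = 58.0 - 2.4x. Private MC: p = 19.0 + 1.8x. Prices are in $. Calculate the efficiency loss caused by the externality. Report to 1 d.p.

DWL = $13.6

Market equilibrium (private): 19.0 + 1.8x = 58.0 - 2.4x → x_m = 9.2857.
Social marginal cost = private MC + MEC = 29.7 + 1.8x.
Set SMC = demand: 29.7 + 1.8x = 58.0 - 2.4x → x* = 6.7381.
Between x* and x_m the wedge SMC − demand runs linearly from 0 to MEC(x_m), so the loss is a triangle.
DWL = ½ × 2.5476 × 10.7000 = 13.6297.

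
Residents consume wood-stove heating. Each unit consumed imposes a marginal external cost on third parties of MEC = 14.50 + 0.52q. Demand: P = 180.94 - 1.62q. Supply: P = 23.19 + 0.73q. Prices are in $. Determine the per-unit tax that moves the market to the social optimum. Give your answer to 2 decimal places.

tax = $40.45 per unit

Social marginal benefit = demand − MEC = 166.44 - 2.14q.
Set SMB = MC: 166.44 - 2.14q = 23.19 + 0.73q → q* = 49.9129.
The Pigouvian tax equals MEC at q*: 14.50 + 0.52×49.9129 = 40.4547.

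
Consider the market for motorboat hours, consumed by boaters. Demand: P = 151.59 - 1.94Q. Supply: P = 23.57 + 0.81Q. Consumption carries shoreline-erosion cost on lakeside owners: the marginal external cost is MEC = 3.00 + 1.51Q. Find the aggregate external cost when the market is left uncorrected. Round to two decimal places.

Market equilibrium (private): 23.57 + 0.81Q = 151.59 - 1.94Q → Q_m = 46.5527.
Total external cost = ∫₀^{Q_m} (3.00 + 1.51Q) dQ = 3.00×46.5527 + ½×1.51×46.5527² = 1775.8593.

1775.86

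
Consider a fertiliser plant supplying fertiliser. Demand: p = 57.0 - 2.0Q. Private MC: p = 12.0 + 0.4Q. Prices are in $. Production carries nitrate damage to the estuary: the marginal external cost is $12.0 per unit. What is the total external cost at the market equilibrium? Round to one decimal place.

$225.0

Market equilibrium (private): 12.0 + 0.4Q = 57.0 - 2.0Q → Q_m = 18.7500.
Total external cost = MEC × Q_m = 12.0 × 18.7500 = 225.0000.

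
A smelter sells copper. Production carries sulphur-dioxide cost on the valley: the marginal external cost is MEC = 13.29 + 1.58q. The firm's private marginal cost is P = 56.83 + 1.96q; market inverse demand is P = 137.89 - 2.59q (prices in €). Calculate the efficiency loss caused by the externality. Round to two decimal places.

Market equilibrium (private): 56.83 + 1.96q = 137.89 - 2.59q → q_m = 17.8154.
Social marginal cost = private MC + MEC = 70.12 + 3.54q.
Set SMC = demand: 70.12 + 3.54q = 137.89 - 2.59q → q* = 11.0555.
The welfare-loss triangle has base |q_m − q*| and height MEC(q_m) (the vertical gap between SMC and demand is zero at q* and MEC at q_m).
DWL = ½ × 6.7599 × 41.4383 = 140.0594.

DWL = €140.06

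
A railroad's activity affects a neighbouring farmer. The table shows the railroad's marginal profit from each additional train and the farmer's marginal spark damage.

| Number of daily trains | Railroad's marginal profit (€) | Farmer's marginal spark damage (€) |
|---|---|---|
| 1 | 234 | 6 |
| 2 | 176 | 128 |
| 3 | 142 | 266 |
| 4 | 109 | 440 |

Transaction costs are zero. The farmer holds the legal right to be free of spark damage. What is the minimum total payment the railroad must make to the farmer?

€134

Efficient level: marginal profit ≥ marginal spark damage through level 2, so k* = 2.
With the farmer holding the right, the railroad must at least compensate total damage at k*: 6 + 128 = 134.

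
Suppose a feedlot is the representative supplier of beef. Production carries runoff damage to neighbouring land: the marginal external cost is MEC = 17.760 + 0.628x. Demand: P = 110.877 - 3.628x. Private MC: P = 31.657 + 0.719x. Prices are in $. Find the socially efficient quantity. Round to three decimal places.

x* = 12.354

Social marginal cost = private MC + MEC = 49.417 + 1.347x.
Set SMC = demand: 49.417 + 1.347x = 110.877 - 3.628x → x* = 12.3538.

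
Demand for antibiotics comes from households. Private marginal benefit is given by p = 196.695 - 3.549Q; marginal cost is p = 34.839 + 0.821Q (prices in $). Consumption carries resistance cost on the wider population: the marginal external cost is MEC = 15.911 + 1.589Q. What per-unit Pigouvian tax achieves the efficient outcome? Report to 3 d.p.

tax = $54.828 per unit

Social marginal benefit = demand − MEC = 180.784 - 5.138Q.
Set SMB = MC: 180.784 - 5.138Q = 34.839 + 0.821Q → Q* = 24.4915.
The Pigouvian tax equals MEC at Q*: 15.911 + 1.589×24.4915 = 54.8280.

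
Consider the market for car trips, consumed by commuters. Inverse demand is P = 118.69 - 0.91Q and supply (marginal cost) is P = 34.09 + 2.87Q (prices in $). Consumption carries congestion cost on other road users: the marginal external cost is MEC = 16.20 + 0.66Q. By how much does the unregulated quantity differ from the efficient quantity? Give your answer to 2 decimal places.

Market equilibrium (private): 34.09 + 2.87Q = 118.69 - 0.91Q → Q_m = 22.3810.
Social marginal benefit = demand − MEC = 102.49 - 1.57Q.
Set SMB = MC: 102.49 - 1.57Q = 34.09 + 2.87Q → Q* = 15.4054.
Gap = |22.3810 − 15.4054| = 6.9756.

6.98 units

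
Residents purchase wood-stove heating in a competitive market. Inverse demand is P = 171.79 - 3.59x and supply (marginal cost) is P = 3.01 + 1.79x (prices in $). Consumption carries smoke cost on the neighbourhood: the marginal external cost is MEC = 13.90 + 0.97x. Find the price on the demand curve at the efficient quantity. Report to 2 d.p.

P = $84.23

Social marginal benefit = demand − MEC = 157.89 - 4.56x.
Set SMB = MC: 157.89 - 4.56x = 3.01 + 1.79x → x* = 24.3906.
Consumer price on the demand curve at x*: 171.79 − 3.59×24.3906 = 84.2277.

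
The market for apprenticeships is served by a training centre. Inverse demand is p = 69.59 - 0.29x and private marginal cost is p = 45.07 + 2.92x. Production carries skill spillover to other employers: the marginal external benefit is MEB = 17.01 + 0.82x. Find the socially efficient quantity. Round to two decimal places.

Social marginal cost = private MC − MEB = 28.06 + 2.10x.
Set SMC = demand: 28.06 + 2.10x = 69.59 - 0.29x → x* = 17.3766.

x* = 17.38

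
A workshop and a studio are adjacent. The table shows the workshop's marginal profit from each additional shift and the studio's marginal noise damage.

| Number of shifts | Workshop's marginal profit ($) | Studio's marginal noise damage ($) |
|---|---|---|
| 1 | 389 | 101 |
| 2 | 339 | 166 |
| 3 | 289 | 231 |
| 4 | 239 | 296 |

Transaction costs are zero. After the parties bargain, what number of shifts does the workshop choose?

Bargaining reaches the level where marginal profit last exceeds marginal noise damage.
That holds through level 3 (289 ≥ 231) but not at 4 (239 < 296).

3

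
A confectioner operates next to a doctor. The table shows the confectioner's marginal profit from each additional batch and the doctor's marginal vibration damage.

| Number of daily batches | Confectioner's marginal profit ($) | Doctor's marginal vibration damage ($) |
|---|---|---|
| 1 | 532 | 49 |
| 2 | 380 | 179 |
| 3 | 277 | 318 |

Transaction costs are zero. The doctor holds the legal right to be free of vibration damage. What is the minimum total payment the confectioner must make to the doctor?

$228

Efficient level: marginal profit ≥ marginal vibration damage through level 2, so k* = 2.
With the doctor holding the right, the confectioner must at least compensate total damage at k*: 49 + 179 = 228.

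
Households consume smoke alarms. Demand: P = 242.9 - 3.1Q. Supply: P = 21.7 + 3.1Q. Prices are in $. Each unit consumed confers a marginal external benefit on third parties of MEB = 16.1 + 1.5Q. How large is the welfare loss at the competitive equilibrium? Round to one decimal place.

DWL = $515.6

Market equilibrium (private): 21.7 + 3.1Q = 242.9 - 3.1Q → Q_m = 35.6774.
Social marginal benefit = demand + MEB = 259.0 - 1.6Q.
Set SMB = MC: 259.0 - 1.6Q = 21.7 + 3.1Q → Q* = 50.4894.
Between Q* and Q_m the wedge SMB − MC runs linearly from 0 to MEB(Q_m), so the loss is a triangle.
DWL = ½ × 14.8120 × 69.6161 = 515.5768.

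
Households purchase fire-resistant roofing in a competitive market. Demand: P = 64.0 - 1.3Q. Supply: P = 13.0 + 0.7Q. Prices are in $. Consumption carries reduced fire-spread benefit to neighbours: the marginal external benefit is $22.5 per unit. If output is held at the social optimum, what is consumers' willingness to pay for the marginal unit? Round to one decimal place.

Social marginal benefit = demand + MEB = 86.5 - 1.3Q.
Set SMB = MC: 86.5 - 1.3Q = 13.0 + 0.7Q → Q* = 36.7500.
Consumer price on the demand curve at Q*: 64.0 − 1.3×36.7500 = 16.2250.

P = $16.2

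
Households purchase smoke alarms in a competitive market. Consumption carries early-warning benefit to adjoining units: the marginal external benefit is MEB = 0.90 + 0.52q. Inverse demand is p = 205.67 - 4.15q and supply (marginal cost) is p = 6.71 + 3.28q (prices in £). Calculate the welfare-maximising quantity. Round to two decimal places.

q* = 28.92

Social marginal benefit = demand + MEB = 206.57 - 3.63q.
Set SMB = MC: 206.57 - 3.63q = 6.71 + 3.28q → q* = 28.9233.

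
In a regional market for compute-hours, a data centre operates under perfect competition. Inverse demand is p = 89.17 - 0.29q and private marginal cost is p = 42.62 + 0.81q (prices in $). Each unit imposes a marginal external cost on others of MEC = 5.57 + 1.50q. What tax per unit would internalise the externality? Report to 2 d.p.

tax = $29.21 per unit

Social marginal cost = private MC + MEC = 48.19 + 2.31q.
Set SMC = demand: 48.19 + 2.31q = 89.17 - 0.29q → q* = 15.7615.
The Pigouvian tax equals MEC at q*: 5.57 + 1.50×15.7615 = 29.2123.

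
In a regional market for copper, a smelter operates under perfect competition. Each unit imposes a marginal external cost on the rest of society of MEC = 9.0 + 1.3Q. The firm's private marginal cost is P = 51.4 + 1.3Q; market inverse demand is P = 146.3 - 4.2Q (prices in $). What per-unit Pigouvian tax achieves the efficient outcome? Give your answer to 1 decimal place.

Social marginal cost = private MC + MEC = 60.4 + 2.6Q.
Set SMC = demand: 60.4 + 2.6Q = 146.3 - 4.2Q → Q* = 12.6324.
The Pigouvian tax equals MEC at Q*: 9.0 + 1.3×12.6324 = 25.4221.

tax = $25.4 per unit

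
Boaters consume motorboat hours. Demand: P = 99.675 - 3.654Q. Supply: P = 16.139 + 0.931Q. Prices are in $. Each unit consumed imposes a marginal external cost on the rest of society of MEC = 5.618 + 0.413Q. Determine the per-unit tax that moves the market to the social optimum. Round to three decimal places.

tax = $12.057 per unit

Social marginal benefit = demand − MEC = 94.057 - 4.067Q.
Set SMB = MC: 94.057 - 4.067Q = 16.139 + 0.931Q → Q* = 15.5898.
The Pigouvian tax equals MEC at Q*: 5.618 + 0.413×15.5898 = 12.0566.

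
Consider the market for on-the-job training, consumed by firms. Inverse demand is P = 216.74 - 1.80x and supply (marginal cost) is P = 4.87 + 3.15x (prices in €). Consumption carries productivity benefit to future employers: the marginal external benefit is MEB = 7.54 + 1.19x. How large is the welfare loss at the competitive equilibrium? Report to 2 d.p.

DWL = €454.69

Market equilibrium (private): 4.87 + 3.15x = 216.74 - 1.80x → x_m = 42.8020.
Social marginal benefit = demand + MEB = 224.28 - 0.61x.
Set SMB = MC: 224.28 - 0.61x = 4.87 + 3.15x → x* = 58.3537.
The welfare-loss triangle has base |x_m − x*| and height MEB(x_m) (the vertical gap between SMB and MC is zero at x* and MEB at x_m).
DWL = ½ × 15.5517 × 58.4744 = 454.6882.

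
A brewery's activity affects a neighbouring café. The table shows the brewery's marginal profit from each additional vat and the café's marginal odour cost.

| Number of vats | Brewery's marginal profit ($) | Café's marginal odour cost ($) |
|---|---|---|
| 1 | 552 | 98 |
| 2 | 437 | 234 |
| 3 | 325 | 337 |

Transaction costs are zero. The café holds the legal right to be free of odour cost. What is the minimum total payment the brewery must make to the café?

$332

Efficient level: marginal profit ≥ marginal odour cost through level 2, so k* = 2.
With the café holding the right, the brewery must at least compensate total damage at k*: 98 + 234 = 332.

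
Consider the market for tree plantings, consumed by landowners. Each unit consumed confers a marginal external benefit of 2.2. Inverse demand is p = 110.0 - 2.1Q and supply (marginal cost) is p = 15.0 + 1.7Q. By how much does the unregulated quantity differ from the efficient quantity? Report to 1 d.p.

0.6 units

Market equilibrium (private): 15.0 + 1.7Q = 110.0 - 2.1Q → Q_m = 25.0000.
Social marginal benefit = demand + MEB = 112.2 - 2.1Q.
Set SMB = MC: 112.2 - 2.1Q = 15.0 + 1.7Q → Q* = 25.5789.
Gap = |25.0000 − 25.5789| = 0.5789.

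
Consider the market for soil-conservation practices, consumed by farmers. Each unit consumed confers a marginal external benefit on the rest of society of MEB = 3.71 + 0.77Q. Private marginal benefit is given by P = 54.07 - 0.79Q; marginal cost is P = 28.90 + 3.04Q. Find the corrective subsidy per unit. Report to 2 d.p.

Social marginal benefit = demand + MEB = 57.78 - 0.02Q.
Set SMB = MC: 57.78 - 0.02Q = 28.90 + 3.04Q → Q* = 9.4379.
The Pigouvian subsidy equals MEB at Q*: 3.71 + 0.77×9.4379 = 10.9772.

subsidy = 10.98 per unit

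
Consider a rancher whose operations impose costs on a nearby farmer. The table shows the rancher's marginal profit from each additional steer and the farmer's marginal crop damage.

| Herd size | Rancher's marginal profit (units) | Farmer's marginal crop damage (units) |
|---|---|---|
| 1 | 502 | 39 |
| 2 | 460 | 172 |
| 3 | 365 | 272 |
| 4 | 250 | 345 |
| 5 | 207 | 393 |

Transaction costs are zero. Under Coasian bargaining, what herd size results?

Bargaining reaches the level where marginal profit last exceeds marginal crop damage.
That holds through level 3 (365 ≥ 272) but not at 4 (250 < 345).

3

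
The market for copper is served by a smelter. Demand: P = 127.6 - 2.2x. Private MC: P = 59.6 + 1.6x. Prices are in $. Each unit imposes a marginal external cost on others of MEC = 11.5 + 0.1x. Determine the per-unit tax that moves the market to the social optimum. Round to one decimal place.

tax = $12.9 per unit

Social marginal cost = private MC + MEC = 71.1 + 1.7x.
Set SMC = demand: 71.1 + 1.7x = 127.6 - 2.2x → x* = 14.4872.
The Pigouvian tax equals MEC at x*: 11.5 + 0.1×14.4872 = 12.9487.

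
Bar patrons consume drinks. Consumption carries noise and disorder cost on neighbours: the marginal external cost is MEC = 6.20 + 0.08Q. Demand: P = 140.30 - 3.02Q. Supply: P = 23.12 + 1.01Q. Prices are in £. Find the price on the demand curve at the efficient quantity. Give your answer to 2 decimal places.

Social marginal benefit = demand − MEC = 134.10 - 3.10Q.
Set SMB = MC: 134.10 - 3.10Q = 23.12 + 1.01Q → Q* = 27.0024.
Consumer price on the demand curve at Q*: 140.30 − 3.02×27.0024 = 58.7528.

P = £58.75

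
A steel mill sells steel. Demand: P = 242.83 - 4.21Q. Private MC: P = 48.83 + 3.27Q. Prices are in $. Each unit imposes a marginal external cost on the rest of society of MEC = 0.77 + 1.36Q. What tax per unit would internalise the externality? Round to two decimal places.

tax = $30.50 per unit

Social marginal cost = private MC + MEC = 49.60 + 4.63Q.
Set SMC = demand: 49.60 + 4.63Q = 242.83 - 4.21Q → Q* = 21.8586.
The Pigouvian tax equals MEC at Q*: 0.77 + 1.36×21.8586 = 30.4977.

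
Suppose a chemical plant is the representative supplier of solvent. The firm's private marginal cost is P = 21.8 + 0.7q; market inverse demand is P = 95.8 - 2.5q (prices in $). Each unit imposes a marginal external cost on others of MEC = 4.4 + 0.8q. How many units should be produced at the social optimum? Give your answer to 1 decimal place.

q* = 17.4

Social marginal cost = private MC + MEC = 26.2 + 1.5q.
Set SMC = demand: 26.2 + 1.5q = 95.8 - 2.5q → q* = 17.4000.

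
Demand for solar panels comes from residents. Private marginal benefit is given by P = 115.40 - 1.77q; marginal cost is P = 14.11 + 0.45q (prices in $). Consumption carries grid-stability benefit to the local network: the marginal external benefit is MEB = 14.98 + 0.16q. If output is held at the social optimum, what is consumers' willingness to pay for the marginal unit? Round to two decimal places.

P = $15.50

Social marginal benefit = demand + MEB = 130.38 - 1.61q.
Set SMB = MC: 130.38 - 1.61q = 14.11 + 0.45q → q* = 56.4417.
Consumer price on the demand curve at q*: 115.40 − 1.77×56.4417 = 15.4982.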